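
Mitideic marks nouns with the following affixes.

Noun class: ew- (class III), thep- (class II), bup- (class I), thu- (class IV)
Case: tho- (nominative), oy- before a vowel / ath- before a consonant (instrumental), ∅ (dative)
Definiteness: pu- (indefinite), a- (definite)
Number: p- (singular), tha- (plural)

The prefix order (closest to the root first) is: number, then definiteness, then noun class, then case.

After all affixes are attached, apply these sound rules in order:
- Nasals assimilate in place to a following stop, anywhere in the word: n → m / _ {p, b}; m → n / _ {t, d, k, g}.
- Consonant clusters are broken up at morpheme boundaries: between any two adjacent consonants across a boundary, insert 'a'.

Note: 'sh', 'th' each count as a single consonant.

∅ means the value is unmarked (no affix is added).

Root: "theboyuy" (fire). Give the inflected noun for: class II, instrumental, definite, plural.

athathepathatheboyuy

Attach number plural tha- → thatheboyuy.
Attach definiteness definite a- → athatheboyuy.
Attach noun class class II thep- → thepathatheboyuy.
Attach case instrumental ath- (before consonant 'th') → aththepathatheboyuy.
Nasal assimilation: no change.
Apply epenthesis: aththepathatheboyuy → athathepathatheboyuy.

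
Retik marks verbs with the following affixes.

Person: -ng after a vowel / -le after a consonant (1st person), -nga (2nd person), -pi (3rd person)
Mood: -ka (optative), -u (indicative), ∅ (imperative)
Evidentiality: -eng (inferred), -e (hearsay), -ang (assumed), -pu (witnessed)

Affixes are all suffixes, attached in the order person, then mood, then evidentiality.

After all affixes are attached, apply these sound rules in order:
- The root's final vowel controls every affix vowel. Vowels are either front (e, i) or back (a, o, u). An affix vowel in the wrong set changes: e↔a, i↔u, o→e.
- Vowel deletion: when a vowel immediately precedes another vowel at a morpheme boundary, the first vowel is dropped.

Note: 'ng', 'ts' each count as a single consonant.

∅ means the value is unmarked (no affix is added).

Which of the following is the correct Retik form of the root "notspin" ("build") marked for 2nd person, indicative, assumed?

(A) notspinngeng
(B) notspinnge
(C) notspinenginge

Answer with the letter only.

Attach person 2nd person -nga → notspinnga.
Attach mood indicative -u → notspinngau.
Attach evidentiality assumed -ang → notspinngauang.
Apply vowel harmony: notspinngauang → notspinngeieng.
Apply vowel deletion: notspinngeieng → notspinngeng.
So the correct form is notspinngeng, option (A).
(C) notspinenginge is wrong: it has the affixes in the wrong order.
(B) notspinnge is wrong: it uses hearsay instead of assumed for evidentiality.

A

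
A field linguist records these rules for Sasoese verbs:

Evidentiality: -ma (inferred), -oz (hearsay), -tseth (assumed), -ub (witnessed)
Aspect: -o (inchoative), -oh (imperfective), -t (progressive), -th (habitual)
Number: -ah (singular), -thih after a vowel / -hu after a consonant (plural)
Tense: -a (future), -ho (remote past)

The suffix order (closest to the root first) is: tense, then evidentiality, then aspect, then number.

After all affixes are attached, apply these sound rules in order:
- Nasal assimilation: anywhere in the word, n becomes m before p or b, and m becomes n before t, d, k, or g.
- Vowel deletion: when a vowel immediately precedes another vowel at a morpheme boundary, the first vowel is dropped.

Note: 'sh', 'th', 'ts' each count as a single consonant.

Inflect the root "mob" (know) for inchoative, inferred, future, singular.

mobamah

Attach tense future -a → moba.
Attach evidentiality inferred -ma → mobama.
Attach aspect inchoative -o → mobamao.
Attach number singular -ah → mobamaoah.
Nasal assimilation: no change.
Apply vowel deletion: mobamaoah → mobamah.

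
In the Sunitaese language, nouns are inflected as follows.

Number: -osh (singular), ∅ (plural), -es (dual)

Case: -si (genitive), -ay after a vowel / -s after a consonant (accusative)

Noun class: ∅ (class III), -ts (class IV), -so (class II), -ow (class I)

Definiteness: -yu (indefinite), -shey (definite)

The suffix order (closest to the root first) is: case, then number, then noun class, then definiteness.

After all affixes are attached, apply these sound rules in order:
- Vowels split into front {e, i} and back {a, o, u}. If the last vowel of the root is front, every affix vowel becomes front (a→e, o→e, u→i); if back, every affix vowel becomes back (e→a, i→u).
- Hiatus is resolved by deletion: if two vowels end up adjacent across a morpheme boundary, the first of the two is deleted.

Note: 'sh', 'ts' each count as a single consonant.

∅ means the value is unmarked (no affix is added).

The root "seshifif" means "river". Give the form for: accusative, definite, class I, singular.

Attach case accusative -s (after consonant 'f') → seshififs.
Attach number singular -osh → seshififsosh.
Attach noun class class I -ow → seshififsoshow.
Attach definiteness definite -shey → seshififsoshowshey.
Apply vowel harmony: seshififsoshowshey → seshififseshewshey.
Vowel deletion: no change.

seshififseshewshey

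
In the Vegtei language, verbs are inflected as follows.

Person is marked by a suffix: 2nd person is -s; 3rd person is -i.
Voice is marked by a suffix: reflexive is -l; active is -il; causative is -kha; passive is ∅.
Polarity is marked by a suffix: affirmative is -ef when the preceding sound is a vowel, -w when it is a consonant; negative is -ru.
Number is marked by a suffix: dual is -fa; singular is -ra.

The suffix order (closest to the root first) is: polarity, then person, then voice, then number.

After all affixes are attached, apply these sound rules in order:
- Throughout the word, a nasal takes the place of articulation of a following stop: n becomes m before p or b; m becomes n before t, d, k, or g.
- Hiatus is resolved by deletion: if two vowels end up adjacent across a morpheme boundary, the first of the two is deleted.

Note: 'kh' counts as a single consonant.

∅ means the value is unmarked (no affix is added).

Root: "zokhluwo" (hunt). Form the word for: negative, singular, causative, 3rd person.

zokhluworikhara

Attach polarity negative -ru → zokhluworu.
Attach person 3rd person -i → zokhluworui.
Attach voice causative -kha → zokhluworuikha.
Attach number singular -ra → zokhluworuikhara.
Nasal assimilation: no change.
Apply vowel deletion: zokhluworuikhara → zokhluworikhara.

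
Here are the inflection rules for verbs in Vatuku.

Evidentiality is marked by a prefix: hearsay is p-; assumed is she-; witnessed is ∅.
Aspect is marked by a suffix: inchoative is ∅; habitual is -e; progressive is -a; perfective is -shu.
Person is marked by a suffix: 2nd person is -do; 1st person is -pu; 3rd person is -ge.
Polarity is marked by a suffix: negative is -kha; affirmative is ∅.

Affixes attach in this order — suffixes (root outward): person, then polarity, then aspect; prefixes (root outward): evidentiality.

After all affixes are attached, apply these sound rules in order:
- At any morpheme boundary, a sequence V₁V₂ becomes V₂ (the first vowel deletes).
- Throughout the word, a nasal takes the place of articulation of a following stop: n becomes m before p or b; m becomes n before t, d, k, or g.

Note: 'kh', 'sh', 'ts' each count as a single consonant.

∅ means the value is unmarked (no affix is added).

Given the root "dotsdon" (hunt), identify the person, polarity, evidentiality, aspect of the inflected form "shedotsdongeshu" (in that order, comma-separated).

3rd person, affirmative, assumed, perfective

Segment: she-dotsdon-ge-shu.
person: -ge → 3rd person.
polarity: ∅ → affirmative.
evidentiality: she- → assumed.
aspect: -shu → perfective.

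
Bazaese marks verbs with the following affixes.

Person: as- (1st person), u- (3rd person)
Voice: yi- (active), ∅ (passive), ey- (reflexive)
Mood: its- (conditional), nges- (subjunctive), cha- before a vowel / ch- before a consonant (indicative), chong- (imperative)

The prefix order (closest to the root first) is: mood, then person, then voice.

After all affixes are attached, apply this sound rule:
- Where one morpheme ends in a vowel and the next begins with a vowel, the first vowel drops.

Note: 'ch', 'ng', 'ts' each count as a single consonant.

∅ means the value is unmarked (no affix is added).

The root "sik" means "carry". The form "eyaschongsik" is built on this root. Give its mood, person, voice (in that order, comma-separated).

imperative, 1st person, reflexive

Segment: ey-as-chong-sik.
mood: chong- → imperative.
person: as- → 1st person.
voice: ey- → reflexive.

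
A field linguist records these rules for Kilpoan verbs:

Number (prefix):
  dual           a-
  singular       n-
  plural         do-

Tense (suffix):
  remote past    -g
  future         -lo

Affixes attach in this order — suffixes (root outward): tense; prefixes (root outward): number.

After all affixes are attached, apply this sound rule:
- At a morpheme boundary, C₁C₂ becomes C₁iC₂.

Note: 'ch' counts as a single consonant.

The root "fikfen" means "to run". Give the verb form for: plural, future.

Attach tense future -lo → fikfenlo.
Attach number plural do- → dofikfenlo.
Apply epenthesis: dofikfenlo → dofikfenilo.

dofikfenilo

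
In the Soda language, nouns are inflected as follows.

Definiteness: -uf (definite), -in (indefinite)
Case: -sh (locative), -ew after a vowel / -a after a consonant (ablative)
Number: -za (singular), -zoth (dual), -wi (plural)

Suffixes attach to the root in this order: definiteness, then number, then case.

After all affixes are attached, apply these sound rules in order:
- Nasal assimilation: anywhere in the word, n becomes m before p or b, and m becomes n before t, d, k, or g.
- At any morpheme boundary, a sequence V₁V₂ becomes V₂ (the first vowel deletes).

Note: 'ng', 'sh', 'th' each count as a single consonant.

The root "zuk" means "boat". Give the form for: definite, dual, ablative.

zukufzotha

Attach definiteness definite -uf → zukuf.
Attach number dual -zoth → zukufzoth.
Attach case ablative -a (after consonant 'th') → zukufzotha.
Nasal assimilation: no change.
Vowel deletion: no change.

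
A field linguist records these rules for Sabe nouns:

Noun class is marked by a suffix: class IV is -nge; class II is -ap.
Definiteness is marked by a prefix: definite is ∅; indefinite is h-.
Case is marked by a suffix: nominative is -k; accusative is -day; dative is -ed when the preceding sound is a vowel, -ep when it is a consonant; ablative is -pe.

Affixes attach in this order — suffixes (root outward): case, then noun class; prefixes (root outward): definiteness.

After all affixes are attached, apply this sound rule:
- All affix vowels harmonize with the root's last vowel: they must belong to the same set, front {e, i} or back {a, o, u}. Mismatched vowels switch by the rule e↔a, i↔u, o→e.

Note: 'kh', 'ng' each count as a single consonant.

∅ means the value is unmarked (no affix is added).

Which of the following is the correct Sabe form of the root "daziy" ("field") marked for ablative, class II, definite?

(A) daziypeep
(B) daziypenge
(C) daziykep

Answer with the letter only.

Attach case ablative -pe → daziype.
definiteness = definite: zero marking, form stays daziype.
Attach noun class class II -ap → daziypeap.
Apply vowel harmony: daziypeap → daziypeep.
So the correct form is daziypeep, option (A).
(B) daziypenge is wrong: it uses class IV instead of class II for noun class.
(C) daziykep is wrong: it uses nominative instead of ablative for case.

A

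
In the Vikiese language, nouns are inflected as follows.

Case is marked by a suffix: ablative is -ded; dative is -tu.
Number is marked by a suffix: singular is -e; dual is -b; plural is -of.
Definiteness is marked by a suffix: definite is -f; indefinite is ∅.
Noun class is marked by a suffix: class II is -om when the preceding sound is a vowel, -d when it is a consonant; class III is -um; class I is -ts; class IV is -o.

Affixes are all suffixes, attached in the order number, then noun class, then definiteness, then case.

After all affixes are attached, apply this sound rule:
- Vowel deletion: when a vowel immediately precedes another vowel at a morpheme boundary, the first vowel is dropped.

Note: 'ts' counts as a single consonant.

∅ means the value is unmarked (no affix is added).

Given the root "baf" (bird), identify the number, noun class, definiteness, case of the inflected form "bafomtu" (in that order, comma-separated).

singular, class II, indefinite, dative

Segment: baf-e-om-tu.
number: -e → singular.
noun class: -om/d → class II.
definiteness: ∅ → indefinite.
case: -tu → dative.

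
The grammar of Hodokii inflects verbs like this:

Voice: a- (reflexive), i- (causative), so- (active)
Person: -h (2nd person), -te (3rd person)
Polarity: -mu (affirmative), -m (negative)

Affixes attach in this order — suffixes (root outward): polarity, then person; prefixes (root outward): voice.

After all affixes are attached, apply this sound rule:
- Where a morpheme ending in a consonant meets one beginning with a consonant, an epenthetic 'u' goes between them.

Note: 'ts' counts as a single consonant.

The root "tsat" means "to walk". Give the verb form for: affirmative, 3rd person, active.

Attach polarity affirmative -mu → tsatmu.
Attach person 3rd person -te → tsatmute.
Attach voice active so- → sotsatmute.
Apply epenthesis: sotsatmute → sotsatumute.

sotsatumute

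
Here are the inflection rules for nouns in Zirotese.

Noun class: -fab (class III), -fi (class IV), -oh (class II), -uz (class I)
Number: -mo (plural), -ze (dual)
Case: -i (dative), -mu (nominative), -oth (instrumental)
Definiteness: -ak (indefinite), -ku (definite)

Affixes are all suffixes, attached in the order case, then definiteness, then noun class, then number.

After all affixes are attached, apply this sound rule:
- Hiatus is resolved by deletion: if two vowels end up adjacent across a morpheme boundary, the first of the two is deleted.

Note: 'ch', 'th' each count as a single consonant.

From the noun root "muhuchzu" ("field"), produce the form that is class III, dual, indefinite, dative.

Attach case dative -i → muhuchzui.
Attach definiteness indefinite -ak → muhuchzuiak.
Attach noun class class III -fab → muhuchzuiakfab.
Attach number dual -ze → muhuchzuiakfabze.
Apply vowel deletion: muhuchzuiakfabze → muhuchzakfabze.

muhuchzakfabze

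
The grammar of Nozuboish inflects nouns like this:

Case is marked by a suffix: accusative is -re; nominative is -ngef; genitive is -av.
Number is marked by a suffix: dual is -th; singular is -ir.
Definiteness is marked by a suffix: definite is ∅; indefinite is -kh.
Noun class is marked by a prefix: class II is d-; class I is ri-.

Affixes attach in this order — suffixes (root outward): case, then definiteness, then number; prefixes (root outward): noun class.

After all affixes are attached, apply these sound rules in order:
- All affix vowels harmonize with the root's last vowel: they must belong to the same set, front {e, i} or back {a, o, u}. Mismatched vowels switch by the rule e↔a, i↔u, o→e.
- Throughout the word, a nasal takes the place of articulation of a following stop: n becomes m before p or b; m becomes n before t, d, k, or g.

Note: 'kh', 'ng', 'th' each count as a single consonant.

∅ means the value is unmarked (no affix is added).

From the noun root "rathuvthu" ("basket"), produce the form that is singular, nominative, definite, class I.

Attach case nominative -ngef → rathuvthungef.
Attach noun class class I ri- → rirathuvthungef.
definiteness = definite: zero marking, form stays rirathuvthungef.
Attach number singular -ir → rirathuvthungefir.
Apply vowel harmony: rirathuvthungefir → rurathuvthungafur.
Nasal assimilation: no change.

rurathuvthungafur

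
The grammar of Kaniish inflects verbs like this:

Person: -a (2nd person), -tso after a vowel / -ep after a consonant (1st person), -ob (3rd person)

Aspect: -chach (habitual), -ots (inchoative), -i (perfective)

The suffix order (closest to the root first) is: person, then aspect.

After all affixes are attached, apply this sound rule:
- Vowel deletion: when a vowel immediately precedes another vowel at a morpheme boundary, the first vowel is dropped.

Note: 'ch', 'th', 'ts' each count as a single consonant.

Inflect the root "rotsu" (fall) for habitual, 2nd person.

Attach person 2nd person -a → rotsua.
Attach aspect habitual -chach → rotsuachach.
Apply vowel deletion: rotsuachach → rotsachach.

rotsachach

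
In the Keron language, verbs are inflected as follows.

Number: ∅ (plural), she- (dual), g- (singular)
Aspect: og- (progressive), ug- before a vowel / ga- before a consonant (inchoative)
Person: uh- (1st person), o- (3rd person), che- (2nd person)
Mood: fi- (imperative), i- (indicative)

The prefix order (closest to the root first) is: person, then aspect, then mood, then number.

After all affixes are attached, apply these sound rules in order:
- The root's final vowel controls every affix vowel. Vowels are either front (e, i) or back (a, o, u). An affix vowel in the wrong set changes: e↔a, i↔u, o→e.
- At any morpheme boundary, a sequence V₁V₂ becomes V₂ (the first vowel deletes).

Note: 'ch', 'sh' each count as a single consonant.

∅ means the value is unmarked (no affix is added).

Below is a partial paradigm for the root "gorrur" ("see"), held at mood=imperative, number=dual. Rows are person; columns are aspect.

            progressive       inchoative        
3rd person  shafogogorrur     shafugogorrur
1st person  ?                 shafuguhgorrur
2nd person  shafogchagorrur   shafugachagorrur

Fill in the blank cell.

Attach person 1st person uh- → uhgorrur.
Attach aspect progressive og- → oguhgorrur.
Attach mood imperative fi- → fioguhgorrur.
Attach number dual she- → shefioguhgorrur.
Apply vowel harmony: shefioguhgorrur → shafuoguhgorrur.
Apply vowel deletion: shafuoguhgorrur → shafoguhgorrur.

shafoguhgorrur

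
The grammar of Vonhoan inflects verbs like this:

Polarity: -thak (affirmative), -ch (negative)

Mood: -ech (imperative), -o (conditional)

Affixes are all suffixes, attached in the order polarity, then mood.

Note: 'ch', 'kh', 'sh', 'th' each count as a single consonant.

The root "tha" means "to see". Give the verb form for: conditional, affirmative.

Attach polarity affirmative -thak → thathak.
Attach mood conditional -o → thathako.

thathako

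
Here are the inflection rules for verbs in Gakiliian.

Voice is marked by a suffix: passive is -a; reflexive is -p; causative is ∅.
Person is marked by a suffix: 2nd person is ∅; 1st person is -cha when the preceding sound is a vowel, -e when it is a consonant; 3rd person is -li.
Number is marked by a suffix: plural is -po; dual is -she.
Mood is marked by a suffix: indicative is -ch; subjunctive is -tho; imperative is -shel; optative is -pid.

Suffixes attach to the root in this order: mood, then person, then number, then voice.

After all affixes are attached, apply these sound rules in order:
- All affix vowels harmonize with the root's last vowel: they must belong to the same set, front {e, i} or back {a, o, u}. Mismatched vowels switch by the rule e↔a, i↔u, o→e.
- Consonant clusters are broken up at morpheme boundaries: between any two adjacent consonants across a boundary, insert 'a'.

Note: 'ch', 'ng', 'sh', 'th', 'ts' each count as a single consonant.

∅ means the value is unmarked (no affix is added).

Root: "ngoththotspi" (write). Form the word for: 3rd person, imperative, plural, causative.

Attach mood imperative -shel → ngoththotspishel.
Attach person 3rd person -li → ngoththotspishelli.
Attach number plural -po → ngoththotspishellipo.
voice = causative: zero marking, form stays ngoththotspishellipo.
Apply vowel harmony: ngoththotspishellipo → ngoththotspishellipe.
Apply epenthesis: ngoththotspishellipe → ngoththotspishelalipe.

ngoththotspishelalipe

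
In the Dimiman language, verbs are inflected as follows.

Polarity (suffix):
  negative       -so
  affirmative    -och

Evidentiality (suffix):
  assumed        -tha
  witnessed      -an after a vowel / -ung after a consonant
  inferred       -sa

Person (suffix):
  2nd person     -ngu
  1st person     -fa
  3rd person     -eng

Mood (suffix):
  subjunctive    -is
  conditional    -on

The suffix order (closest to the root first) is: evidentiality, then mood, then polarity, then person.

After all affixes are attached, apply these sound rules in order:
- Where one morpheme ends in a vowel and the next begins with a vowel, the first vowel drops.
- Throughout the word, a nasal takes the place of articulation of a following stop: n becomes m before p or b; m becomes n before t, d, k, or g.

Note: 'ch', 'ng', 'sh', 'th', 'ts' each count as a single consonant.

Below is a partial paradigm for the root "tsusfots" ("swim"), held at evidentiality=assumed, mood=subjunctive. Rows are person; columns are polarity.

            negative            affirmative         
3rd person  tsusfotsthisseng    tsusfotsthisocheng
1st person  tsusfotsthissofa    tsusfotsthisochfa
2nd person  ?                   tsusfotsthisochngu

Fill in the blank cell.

Attach evidentiality assumed -tha → tsusfotstha.
Attach mood subjunctive -is → tsusfotsthais.
Attach polarity negative -so → tsusfotsthaisso.
Attach person 2nd person -ngu → tsusfotsthaissongu.
Apply vowel deletion: tsusfotsthaissongu → tsusfotsthissongu.
Nasal assimilation: no change.

tsusfotsthissongu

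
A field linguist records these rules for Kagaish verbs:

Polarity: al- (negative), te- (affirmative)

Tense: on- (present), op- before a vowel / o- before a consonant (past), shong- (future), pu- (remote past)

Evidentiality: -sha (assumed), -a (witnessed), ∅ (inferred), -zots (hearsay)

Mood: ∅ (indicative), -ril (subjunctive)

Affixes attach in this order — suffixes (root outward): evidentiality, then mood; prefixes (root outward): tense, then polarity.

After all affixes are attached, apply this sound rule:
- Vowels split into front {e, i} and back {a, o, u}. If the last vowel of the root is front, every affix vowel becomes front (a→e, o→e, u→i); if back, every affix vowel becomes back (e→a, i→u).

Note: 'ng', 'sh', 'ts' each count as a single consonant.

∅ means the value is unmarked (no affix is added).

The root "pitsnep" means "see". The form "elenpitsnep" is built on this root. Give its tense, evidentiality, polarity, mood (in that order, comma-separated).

Segment: al-on-pitsnep.
tense: on- → present.
evidentiality: ∅ → inferred.
polarity: al- → negative.
mood: ∅ → indicative.

present, inferred, negative, indicative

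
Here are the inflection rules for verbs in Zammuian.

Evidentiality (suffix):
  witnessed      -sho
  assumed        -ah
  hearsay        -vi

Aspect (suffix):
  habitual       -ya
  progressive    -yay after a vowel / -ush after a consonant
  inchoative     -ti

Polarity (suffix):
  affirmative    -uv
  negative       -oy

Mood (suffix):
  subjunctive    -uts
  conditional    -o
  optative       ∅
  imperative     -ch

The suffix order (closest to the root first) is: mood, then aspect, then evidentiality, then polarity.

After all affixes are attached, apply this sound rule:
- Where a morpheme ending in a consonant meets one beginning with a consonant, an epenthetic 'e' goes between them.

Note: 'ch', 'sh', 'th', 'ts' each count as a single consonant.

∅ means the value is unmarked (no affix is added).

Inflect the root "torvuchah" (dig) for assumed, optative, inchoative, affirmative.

mood = optative: zero marking, form stays torvuchah.
Attach aspect inchoative -ti → torvuchahti.
Attach evidentiality assumed -ah → torvuchahtiah.
Attach polarity affirmative -uv → torvuchahtiahuv.
Apply epenthesis: torvuchahtiahuv → torvuchahetiahuv.

torvuchahetiahuv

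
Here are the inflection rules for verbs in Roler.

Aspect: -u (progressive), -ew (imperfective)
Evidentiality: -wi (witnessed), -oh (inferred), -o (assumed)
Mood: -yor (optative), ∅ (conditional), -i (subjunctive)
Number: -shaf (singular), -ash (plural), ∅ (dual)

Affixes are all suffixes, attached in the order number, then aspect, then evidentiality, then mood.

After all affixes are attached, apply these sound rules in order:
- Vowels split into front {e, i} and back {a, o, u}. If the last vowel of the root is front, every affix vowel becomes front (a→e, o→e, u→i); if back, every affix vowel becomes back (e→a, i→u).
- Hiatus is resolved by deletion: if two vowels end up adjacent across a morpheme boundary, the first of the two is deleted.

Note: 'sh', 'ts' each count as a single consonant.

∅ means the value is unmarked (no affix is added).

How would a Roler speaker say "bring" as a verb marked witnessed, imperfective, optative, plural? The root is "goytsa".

Attach number plural -ash → goytsaash.
Attach aspect imperfective -ew → goytsaashew.
Attach evidentiality witnessed -wi → goytsaashewwi.
Attach mood optative -yor → goytsaashewwiyor.
Apply vowel harmony: goytsaashewwiyor → goytsaashawwuyor.
Apply vowel deletion: goytsaashawwuyor → goytsashawwuyor.

goytsashawwuyor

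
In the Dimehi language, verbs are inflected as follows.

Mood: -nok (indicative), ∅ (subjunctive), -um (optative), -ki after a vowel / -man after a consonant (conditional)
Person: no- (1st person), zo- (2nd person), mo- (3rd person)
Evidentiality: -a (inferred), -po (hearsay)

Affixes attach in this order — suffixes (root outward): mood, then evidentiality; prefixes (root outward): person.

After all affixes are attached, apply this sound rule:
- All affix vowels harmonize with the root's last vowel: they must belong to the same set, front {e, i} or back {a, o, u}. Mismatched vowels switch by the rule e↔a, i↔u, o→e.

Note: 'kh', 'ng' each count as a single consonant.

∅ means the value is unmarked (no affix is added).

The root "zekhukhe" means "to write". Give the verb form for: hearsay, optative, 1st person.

Attach mood optative -um → zekhukheum.
Attach evidentiality hearsay -po → zekhukheumpo.
Attach person 1st person no- → nozekhukheumpo.
Apply vowel harmony: nozekhukheumpo → nezekhukheimpe.

nezekhukheimpe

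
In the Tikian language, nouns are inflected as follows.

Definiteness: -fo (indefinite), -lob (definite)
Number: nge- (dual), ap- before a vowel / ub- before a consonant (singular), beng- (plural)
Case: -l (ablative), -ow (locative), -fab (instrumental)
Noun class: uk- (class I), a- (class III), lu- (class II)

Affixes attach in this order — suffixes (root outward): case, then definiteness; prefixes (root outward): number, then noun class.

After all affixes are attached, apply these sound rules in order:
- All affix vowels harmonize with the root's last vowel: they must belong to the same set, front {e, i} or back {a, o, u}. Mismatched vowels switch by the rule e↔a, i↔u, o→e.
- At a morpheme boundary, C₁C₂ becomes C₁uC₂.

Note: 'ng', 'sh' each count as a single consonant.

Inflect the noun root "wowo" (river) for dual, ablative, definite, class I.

Attach number dual nge- → ngewowo.
Attach case ablative -l → ngewowol.
Attach noun class class I uk- → ukngewowol.
Attach definiteness definite -lob → ukngewowollob.
Apply vowel harmony: ukngewowollob → ukngawowollob.
Apply epenthesis: ukngawowollob → ukungawowolulob.

ukungawowolulob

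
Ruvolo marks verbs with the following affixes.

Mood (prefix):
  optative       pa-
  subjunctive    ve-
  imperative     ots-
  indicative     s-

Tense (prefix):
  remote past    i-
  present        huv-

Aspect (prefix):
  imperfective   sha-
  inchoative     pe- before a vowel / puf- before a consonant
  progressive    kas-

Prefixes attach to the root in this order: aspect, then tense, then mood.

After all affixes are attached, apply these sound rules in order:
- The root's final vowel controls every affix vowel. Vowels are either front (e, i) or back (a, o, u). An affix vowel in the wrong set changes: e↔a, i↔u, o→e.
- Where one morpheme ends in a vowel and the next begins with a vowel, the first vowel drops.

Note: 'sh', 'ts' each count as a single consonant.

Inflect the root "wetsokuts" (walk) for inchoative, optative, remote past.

pupufwetsokuts

Attach aspect inchoative puf- (before consonant 'w') → pufwetsokuts.
Attach tense remote past i- → ipufwetsokuts.
Attach mood optative pa- → paipufwetsokuts.
Apply vowel harmony: paipufwetsokuts → paupufwetsokuts.
Apply vowel deletion: paupufwetsokuts → pupufwetsokuts.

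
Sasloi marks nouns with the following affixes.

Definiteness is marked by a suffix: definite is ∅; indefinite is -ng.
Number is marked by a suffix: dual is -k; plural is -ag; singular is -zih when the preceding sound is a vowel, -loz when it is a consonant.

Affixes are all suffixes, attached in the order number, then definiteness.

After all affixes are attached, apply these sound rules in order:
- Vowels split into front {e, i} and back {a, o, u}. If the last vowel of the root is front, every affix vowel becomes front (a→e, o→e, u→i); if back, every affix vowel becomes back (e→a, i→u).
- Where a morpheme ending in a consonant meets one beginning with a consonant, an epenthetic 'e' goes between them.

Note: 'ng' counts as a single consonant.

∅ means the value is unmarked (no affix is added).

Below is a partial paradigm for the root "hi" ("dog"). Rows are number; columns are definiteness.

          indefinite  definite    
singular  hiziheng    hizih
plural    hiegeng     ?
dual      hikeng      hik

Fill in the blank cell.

Attach number plural -ag → hiag.
definiteness = definite: zero marking, form stays hiag.
Apply vowel harmony: hiag → hieg.
Epenthesis: no change.

hieg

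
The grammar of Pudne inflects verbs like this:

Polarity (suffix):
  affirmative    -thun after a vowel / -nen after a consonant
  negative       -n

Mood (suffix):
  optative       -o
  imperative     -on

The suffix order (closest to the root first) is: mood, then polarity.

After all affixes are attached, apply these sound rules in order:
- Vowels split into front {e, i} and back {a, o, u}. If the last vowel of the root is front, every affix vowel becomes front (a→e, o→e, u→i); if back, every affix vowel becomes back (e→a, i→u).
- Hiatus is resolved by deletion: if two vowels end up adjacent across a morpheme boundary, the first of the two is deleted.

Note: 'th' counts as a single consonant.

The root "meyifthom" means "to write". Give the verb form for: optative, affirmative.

meyifthomothun

Attach mood optative -o → meyifthomo.
Attach polarity affirmative -thun (after vowel 'o') → meyifthomothun.
Vowel harmony: no change.
Vowel deletion: no change.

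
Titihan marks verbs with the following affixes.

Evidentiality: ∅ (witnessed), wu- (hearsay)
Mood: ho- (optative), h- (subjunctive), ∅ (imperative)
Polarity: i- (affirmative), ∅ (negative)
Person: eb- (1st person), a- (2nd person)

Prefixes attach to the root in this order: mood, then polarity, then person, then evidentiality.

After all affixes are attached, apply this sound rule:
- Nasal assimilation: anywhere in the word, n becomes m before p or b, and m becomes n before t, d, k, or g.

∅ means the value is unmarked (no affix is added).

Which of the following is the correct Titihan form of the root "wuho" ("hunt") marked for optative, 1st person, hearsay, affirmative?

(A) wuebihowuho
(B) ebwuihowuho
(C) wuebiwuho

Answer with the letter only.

A

Attach mood optative ho- → howuho.
Attach polarity affirmative i- → ihowuho.
Attach person 1st person eb- → ebihowuho.
Attach evidentiality hearsay wu- → wuebihowuho.
Nasal assimilation: no change.
So the correct form is wuebihowuho, option (A).
(B) ebwuihowuho is wrong: it has the affixes in the wrong order.
(C) wuebiwuho is wrong: it uses imperative instead of optative for mood.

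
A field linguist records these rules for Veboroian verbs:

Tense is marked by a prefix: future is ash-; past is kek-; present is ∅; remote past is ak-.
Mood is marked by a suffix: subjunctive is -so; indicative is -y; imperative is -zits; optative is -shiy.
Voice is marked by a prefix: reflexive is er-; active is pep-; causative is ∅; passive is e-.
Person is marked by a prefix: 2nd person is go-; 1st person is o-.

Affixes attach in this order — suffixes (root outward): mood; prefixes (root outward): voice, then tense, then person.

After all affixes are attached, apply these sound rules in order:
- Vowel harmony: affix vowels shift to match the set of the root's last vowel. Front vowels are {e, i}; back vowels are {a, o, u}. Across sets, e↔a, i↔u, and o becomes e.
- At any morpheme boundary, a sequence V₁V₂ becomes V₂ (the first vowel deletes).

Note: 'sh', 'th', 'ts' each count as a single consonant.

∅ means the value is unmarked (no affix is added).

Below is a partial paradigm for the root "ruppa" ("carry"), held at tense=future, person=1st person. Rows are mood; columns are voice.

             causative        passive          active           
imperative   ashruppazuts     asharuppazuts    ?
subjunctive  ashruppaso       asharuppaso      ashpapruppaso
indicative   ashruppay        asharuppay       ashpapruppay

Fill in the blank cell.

ashpapruppazuts

Attach voice active pep- → pepruppa.
Attach mood imperative -zits → pepruppazits.
Attach tense future ash- → ashpepruppazits.
Attach person 1st person o- → oashpepruppazits.
Apply vowel harmony: oashpepruppazits → oashpapruppazuts.
Apply vowel deletion: oashpapruppazuts → ashpapruppazuts.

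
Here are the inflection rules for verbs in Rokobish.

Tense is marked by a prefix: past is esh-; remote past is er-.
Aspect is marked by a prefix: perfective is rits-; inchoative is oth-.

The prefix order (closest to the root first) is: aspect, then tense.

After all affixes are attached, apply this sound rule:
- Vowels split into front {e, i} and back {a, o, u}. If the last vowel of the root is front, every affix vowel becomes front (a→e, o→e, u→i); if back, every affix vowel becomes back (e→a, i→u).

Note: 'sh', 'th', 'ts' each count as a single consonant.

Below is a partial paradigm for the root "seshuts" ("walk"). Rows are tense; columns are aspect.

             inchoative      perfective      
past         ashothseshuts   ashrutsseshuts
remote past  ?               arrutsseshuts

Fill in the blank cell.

Attach aspect inchoative oth- → othseshuts.
Attach tense remote past er- → erothseshuts.
Apply vowel harmony: erothseshuts → arothseshuts.

arothseshuts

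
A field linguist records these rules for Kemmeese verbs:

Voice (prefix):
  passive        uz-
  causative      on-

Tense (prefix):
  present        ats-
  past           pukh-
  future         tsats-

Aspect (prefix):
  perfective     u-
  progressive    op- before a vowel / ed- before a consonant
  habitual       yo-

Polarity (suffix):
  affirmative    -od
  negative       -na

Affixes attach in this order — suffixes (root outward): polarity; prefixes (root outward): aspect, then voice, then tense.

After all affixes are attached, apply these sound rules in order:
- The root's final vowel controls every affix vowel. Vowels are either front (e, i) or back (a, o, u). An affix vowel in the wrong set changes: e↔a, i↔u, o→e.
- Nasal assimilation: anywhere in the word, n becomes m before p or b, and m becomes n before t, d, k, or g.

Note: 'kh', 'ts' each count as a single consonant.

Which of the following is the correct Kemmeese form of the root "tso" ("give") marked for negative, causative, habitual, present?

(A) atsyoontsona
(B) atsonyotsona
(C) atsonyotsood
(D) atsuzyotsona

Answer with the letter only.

Attach aspect habitual yo- → yotso.
Attach voice causative on- → onyotso.
Attach polarity negative -na → onyotsona.
Attach tense present ats- → atsonyotsona.
Vowel harmony: no change.
Nasal assimilation: no change.
So the correct form is atsonyotsona, option (B).
(C) atsonyotsood is wrong: it uses affirmative instead of negative for polarity.
(A) atsyoontsona is wrong: it has the affixes in the wrong order.
(D) atsuzyotsona is wrong: it uses passive instead of causative for voice.

B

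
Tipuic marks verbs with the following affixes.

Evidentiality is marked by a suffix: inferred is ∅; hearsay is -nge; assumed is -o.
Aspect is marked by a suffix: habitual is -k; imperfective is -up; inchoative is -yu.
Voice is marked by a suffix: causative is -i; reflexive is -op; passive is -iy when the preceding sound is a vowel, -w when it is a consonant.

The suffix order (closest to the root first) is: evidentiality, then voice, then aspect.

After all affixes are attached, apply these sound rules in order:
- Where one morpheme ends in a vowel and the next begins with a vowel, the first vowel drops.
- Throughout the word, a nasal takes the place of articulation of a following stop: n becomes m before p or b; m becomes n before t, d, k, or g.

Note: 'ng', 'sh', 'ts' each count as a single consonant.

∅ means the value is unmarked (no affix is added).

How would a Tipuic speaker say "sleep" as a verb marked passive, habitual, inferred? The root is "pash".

pashwk

evidentiality = inferred: zero marking, form stays pash.
Attach voice passive -w (after consonant 'sh') → pashw.
Attach aspect habitual -k → pashwk.
Vowel deletion: no change.
Nasal assimilation: no change.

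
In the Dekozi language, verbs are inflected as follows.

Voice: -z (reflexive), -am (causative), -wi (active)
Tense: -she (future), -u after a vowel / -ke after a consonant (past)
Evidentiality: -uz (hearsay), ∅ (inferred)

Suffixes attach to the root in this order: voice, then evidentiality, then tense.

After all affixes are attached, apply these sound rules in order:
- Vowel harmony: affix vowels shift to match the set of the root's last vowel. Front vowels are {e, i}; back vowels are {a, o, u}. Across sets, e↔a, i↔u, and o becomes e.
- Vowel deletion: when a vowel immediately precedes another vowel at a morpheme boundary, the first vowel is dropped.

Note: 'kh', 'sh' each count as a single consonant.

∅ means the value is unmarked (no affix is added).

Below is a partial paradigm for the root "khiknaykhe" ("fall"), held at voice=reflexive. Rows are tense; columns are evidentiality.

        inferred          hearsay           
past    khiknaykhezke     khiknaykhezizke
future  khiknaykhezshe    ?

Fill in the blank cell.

khiknaykhezizshe

Attach voice reflexive -z → khiknaykhez.
Attach evidentiality hearsay -uz → khiknaykhezuz.
Attach tense future -she → khiknaykhezuzshe.
Apply vowel harmony: khiknaykhezuzshe → khiknaykhezizshe.
Vowel deletion: no change.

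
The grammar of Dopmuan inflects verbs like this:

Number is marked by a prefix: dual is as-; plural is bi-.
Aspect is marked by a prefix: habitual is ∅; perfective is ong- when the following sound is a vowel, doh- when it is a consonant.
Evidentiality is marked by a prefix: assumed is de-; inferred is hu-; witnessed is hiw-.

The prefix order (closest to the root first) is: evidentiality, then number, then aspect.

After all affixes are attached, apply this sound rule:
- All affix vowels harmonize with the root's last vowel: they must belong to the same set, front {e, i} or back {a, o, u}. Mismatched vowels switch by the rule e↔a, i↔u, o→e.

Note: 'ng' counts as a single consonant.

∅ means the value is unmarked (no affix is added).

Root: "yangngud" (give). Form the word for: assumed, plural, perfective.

dohbudayangngud

Attach evidentiality assumed de- → deyangngud.
Attach number plural bi- → bideyangngud.
Attach aspect perfective doh- (before consonant 'b') → dohbideyangngud.
Apply vowel harmony: dohbideyangngud → dohbudayangngud.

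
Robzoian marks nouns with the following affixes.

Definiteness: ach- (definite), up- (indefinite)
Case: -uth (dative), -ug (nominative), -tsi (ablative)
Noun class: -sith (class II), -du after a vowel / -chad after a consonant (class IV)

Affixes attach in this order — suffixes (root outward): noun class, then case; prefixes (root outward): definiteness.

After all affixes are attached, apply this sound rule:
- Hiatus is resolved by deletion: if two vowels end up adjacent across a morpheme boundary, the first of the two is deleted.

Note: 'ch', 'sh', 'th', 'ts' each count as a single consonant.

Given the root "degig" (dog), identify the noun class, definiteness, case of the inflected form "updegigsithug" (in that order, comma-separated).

Segment: up-degig-sith-ug.
noun class: -sith → class II.
definiteness: up- → indefinite.
case: -ug → nominative.

class II, indefinite, nominative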